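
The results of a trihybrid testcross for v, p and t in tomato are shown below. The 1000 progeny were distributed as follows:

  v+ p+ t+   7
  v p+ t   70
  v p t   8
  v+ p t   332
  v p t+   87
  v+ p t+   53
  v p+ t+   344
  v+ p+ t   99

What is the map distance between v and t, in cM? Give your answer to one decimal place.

The two most frequent reciprocal classes, v+ p t and v p+ t+, are the parental types, so the F1 was v+ p t / v p+ t+.
The two rarest classes, v p t and v+ p+ t+, are the double crossovers. Comparing them with the parentals, only the v allele has switched, so v is the middle locus and the order is t – v – p.
Crossovers in the t–v interval produce the single-crossover classes v+ p t+ and v p+ t (53 + 70 = 123) plus the double crossovers (15).
RF(t–v) = (123 + 15) / 1000 = 138/1000 = 0.1380 → 13.8 cM.

13.8 cM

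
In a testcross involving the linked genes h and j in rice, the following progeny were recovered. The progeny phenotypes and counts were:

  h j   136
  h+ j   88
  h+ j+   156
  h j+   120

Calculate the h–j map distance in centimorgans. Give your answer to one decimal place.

41.6 centimorgans

The two most frequent classes, h+ j+ (156) and h j (136), are the parental types, so the F1 was h+ j+ / h j.
The recombinant classes are h+ j and h j+: 88 + 120 = 208.
Recombination frequency = 208/500 = 0.4160 ≈ 41.6%, i.e. 41.6 centimorgans.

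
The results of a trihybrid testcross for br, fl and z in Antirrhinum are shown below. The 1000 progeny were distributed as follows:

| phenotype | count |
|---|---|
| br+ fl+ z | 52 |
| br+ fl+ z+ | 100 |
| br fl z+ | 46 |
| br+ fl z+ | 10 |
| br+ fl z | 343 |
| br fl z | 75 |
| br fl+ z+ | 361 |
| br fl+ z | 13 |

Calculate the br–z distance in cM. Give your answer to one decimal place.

19.8 cM

The two most frequent reciprocal classes, br fl+ z+ and br+ fl z, are the parental types, so the F1 was br fl+ z+ / br+ fl z.
The two rarest classes, br fl+ z and br+ fl z+, are the double crossovers. Comparing them with the parentals, only the z allele has switched, so z is the middle locus and the order is fl – z – br.
Crossovers in the z–br interval produce the single-crossover classes br+ fl+ z+ and br fl z (100 + 75 = 175) plus the double crossovers (23).
RF(z–br) = (175 + 23) / 1000 = 198/1000 = 0.1980 → 19.8 cM.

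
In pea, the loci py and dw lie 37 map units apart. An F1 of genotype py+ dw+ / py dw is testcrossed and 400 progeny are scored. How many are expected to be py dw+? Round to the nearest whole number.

74

A map distance of 37 map units corresponds to a recombination frequency of 0.370.
The F1 is py+ dw+ / py dw, so py dw+ is a recombinant gamete class with expected frequency r/2 = 0.370/2 = 0.1850.
Expected number = 0.1850 × 400 = 74.00 ≈ 74.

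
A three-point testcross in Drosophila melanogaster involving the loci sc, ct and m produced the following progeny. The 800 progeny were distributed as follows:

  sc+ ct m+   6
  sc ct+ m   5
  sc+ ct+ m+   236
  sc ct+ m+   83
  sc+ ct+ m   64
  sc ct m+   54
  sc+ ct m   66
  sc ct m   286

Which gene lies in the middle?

ct

The two most frequent reciprocal classes, sc+ ct+ m+ and sc ct m, are the parental types, so the F1 was sc+ ct+ m+ / sc ct m.
The two rarest classes, sc+ ct m+ and sc ct+ m, are the double crossovers. Comparing them with the parentals, only the ct allele has switched, so ct is the middle locus and the order is sc – ct – m.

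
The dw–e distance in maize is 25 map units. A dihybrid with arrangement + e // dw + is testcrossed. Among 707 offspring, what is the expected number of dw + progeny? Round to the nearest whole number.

A map distance of 25 map units corresponds to a recombination frequency of 0.250.
The F1 is + e / dw +, so dw + is a parental gamete class with expected frequency (1 − r)/2 = 0.750/2 = 0.3750.
Expected number = 0.3750 × 707 = 265.12 ≈ 265.

265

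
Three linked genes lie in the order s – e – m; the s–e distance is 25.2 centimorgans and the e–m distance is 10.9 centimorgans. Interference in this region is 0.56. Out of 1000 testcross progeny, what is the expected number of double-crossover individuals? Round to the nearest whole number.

Map distances give recombination frequencies of 0.252 and 0.109 for the two intervals.
With interference 0.56 (so coincidence = 0.44), expected double-crossover frequency = 0.252 × 0.109 × 0.44 = 0.01209.
Expected number = 0.01209 × 1000 = 12.09 ≈ 12.

12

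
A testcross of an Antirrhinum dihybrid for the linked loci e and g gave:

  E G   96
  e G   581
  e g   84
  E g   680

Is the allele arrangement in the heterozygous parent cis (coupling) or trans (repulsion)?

trans

The two most frequent classes are E g (680) and e G (581); these are the parental (non-recombinant) types.
So the F1 carried E g on one chromosome and e G on the other — the recessive alleles are on opposite chromosomes (trans / repulsion).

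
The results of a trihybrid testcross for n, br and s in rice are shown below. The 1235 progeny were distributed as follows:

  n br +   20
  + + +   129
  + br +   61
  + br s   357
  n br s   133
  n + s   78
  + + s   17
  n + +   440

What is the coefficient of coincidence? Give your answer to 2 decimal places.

The two most frequent reciprocal classes, n + + and + br s, are the parental types, so the F1 was n + + / + br s.
The two rarest classes, n br + and + + s, are the double crossovers. Comparing them with the parentals, only the br allele has switched, so br is the middle locus and the order is s – br – n.
s–br: (139 + 37)/1235 = 0.1425; br–n: (262 + 37)/1235 = 0.2421.
Expected DCO frequency = 0.1425 × 0.2421 ≈ 0.03450; observed = 37/1235 ≈ 0.02996.
Coefficient of coincidence = 0.02996/0.03450 ≈ 0.87.

0.87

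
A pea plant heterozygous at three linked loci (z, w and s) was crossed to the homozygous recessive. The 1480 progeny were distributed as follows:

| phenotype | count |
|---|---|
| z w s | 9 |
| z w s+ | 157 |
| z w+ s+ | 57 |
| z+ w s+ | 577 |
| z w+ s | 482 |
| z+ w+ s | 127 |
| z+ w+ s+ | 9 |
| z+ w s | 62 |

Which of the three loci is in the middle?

w

The two most frequent reciprocal classes, z w+ s and z+ w s+, are the parental types, so the F1 was z w+ s / z+ w s+.
The two rarest classes, z w s and z+ w+ s+, are the double crossovers. Comparing them with the parentals, only the w allele has switched, so w is the middle locus and the order is z – w – s.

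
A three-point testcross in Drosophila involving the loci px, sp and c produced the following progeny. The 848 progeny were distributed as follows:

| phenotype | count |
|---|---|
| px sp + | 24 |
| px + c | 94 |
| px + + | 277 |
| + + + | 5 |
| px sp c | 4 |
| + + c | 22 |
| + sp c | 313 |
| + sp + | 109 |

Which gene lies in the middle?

The two most frequent reciprocal classes, + sp c and px + +, are the parental types, so the F1 was + sp c / px + +.
The two rarest classes, px sp c and + + +, are the double crossovers. Comparing them with the parentals, only the px allele has switched, so px is the middle locus and the order is sp – px – c.

px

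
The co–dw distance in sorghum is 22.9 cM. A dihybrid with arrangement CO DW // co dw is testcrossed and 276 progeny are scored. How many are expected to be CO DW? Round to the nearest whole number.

A map distance of 22.9 cM corresponds to a recombination frequency of 0.229.
The F1 is CO DW / co dw, so CO DW is a parental gamete class with expected frequency (1 − r)/2 = 0.771/2 = 0.3855.
Expected number = 0.3855 × 276 = 106.40 ≈ 106.

106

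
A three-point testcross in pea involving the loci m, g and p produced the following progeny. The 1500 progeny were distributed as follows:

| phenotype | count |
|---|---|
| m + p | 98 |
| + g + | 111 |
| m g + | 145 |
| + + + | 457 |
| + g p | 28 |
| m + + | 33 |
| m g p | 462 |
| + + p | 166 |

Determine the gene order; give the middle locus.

m

The two most frequent reciprocal classes, + + + and m g p, are the parental types, so the F1 was + + + / m g p.
The two rarest classes, m + + and + g p, are the double crossovers. Comparing them with the parentals, only the m allele has switched, so m is the middle locus and the order is g – m – p.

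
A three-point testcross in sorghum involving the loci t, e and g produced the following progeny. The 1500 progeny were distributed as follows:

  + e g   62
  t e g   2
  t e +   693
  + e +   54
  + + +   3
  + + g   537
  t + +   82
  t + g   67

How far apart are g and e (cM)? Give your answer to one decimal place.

The two most frequent reciprocal classes, + + g and t e +, are the parental types, so the F1 was + + g / t e +.
The two rarest classes, + + + and t e g, are the double crossovers. Comparing them with the parentals, only the g allele has switched, so g is the middle locus and the order is e – g – t.
Crossovers in the e–g interval produce the single-crossover classes + e g and t + + (62 + 82 = 144) plus the double crossovers (5).
RF(e–g) = (144 + 5) / 1500 = 149/1500 = 0.0993 → 9.9 cM.

9.9 cM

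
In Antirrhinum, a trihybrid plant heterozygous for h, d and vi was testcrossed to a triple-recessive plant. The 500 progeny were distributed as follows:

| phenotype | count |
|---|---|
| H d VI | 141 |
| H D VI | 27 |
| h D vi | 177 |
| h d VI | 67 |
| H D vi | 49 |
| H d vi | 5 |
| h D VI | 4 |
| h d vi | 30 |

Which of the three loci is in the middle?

The two most frequent reciprocal classes, H d VI and h D vi, are the parental types, so the F1 was H d VI / h D vi.
The two rarest classes, H d vi and h D VI, are the double crossovers. Comparing them with the parentals, only the vi allele has switched, so vi is the middle locus and the order is d – vi – h.

vi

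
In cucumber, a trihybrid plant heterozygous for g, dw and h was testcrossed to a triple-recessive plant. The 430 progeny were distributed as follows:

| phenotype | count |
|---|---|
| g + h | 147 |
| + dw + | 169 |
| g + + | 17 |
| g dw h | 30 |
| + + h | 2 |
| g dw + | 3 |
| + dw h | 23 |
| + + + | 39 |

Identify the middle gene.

g

The two most frequent reciprocal classes, + dw + and g + h, are the parental types, so the F1 was + dw + / g + h.
The two rarest classes, g dw + and + + h, are the double crossovers. Comparing them with the parentals, only the g allele has switched, so g is the middle locus and the order is h – g – dw.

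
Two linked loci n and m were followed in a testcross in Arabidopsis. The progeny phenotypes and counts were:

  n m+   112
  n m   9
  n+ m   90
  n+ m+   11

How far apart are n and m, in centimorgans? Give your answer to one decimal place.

9.0 centimorgans

The two most frequent classes, n+ m (90) and n m+ (112), are the parental types, so the F1 was n+ m / n m+.
The recombinant classes are n+ m+ and n m: 11 + 9 = 20.
Recombination frequency = 20/222 = 0.0901 ≈ 9.0%, i.e. 9.0 centimorgans.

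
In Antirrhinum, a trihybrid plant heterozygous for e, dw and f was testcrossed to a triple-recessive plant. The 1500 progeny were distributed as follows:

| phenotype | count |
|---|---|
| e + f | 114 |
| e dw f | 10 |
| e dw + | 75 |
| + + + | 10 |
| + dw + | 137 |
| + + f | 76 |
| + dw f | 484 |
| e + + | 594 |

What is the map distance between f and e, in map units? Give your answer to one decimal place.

The two most frequent reciprocal classes, e + + and + dw f, are the parental types, so the F1 was e + + / + dw f.
The two rarest classes, + + + and e dw f, are the double crossovers. Comparing them with the parentals, only the e allele has switched, so e is the middle locus and the order is f – e – dw.
Crossovers in the f–e interval produce the single-crossover classes e + f and + dw + (114 + 137 = 251) plus the double crossovers (20).
RF(f–e) = (251 + 20) / 1500 = 271/1500 = 0.1807 → 18.1 map units.

18.1 map units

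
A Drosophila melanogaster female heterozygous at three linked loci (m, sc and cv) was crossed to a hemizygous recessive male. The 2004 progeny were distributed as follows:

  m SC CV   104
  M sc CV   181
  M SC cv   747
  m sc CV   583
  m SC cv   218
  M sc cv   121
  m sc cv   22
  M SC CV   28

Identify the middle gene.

cv

The two most frequent reciprocal classes, M SC cv and m sc CV, are the parental types, so the F1 was M SC cv / m sc CV.
The two rarest classes, M SC CV and m sc cv, are the double crossovers. Comparing them with the parentals, only the cv allele has switched, so cv is the middle locus and the order is m – cv – sc.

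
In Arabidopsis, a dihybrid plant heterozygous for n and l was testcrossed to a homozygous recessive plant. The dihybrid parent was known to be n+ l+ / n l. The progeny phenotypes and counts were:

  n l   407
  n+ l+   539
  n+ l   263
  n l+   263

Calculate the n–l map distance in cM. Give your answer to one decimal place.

35.7 cM

The recombinant classes are n+ l and n l+: 263 + 263 = 526.
Recombination frequency = 526/1472 = 0.3573 ≈ 35.7%, i.e. 35.7 cM.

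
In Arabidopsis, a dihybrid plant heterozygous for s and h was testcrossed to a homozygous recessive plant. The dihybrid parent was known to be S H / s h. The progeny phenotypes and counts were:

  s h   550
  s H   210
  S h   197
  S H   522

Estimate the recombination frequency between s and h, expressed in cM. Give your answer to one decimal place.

27.5 cM

The recombinant classes are S h and s H: 197 + 210 = 407.
Recombination frequency = 407/1479 = 0.2752 ≈ 27.5%, i.e. 27.5 cM.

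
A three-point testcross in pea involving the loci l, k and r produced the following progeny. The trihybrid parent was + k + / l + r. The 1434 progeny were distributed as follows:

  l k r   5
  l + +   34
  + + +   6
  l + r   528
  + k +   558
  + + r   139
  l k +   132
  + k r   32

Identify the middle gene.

The two rarest classes, + + + and l k r, are the double crossovers. Comparing them with the parentals, only the k allele has switched, so k is the middle locus and the order is r – k – l.

k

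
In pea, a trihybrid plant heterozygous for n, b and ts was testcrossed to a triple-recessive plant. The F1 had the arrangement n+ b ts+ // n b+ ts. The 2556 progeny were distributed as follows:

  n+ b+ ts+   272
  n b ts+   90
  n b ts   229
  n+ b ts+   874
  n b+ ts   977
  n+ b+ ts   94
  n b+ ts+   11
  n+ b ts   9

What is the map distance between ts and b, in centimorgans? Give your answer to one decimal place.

The two rarest classes, n+ b ts and n b+ ts+, are the double crossovers. Comparing them with the parentals, only the ts allele has switched, so ts is the middle locus and the order is n – ts – b.
Crossovers in the ts–b interval produce the single-crossover classes n+ b+ ts+ and n b ts (272 + 229 = 501) plus the double crossovers (20).
RF(ts–b) = (501 + 20) / 2556 = 521/2556 = 0.2038 → 20.4 centimorgans.

20.4 centimorgans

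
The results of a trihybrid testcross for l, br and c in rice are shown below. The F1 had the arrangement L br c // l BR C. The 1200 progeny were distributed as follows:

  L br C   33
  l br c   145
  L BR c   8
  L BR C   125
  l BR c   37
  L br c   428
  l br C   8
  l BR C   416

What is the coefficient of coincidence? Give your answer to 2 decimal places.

0.78

The two rarest classes, L BR c and l br C, are the double crossovers. Comparing them with the parentals, only the br allele has switched, so br is the middle locus and the order is c – br – l.
c–br: (70 + 16)/1200 = 0.0717; br–l: (270 + 16)/1200 = 0.2383.
Expected DCO frequency = 0.0717 × 0.2383 ≈ 0.01709; observed = 16/1200 ≈ 0.01333.
Coefficient of coincidence = 0.01333/0.01709 ≈ 0.78.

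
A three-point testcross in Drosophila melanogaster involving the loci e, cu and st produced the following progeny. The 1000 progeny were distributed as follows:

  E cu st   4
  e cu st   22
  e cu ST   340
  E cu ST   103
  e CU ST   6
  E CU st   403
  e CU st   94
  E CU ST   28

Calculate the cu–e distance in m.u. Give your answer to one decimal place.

The two most frequent reciprocal classes, e cu ST and E CU st, are the parental types, so the F1 was e cu ST / E CU st.
The two rarest classes, e CU ST and E cu st, are the double crossovers. Comparing them with the parentals, only the cu allele has switched, so cu is the middle locus and the order is e – cu – st.
Crossovers in the e–cu interval produce the single-crossover classes E cu ST and e CU st (103 + 94 = 197) plus the double crossovers (10).
RF(e–cu) = (197 + 10) / 1000 = 207/1000 = 0.2070 → 20.7 m.u.

20.7 m.u.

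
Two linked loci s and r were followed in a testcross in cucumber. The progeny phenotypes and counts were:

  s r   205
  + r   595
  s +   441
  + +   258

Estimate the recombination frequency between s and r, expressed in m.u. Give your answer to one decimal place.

30.9 m.u.

The two most frequent classes, + r (595) and s + (441), are the parental types, so the F1 was + r / s +.
The recombinant classes are + + and s r: 258 + 205 = 463.
Recombination frequency = 463/1499 = 0.3089 ≈ 30.9%, i.e. 30.9 m.u.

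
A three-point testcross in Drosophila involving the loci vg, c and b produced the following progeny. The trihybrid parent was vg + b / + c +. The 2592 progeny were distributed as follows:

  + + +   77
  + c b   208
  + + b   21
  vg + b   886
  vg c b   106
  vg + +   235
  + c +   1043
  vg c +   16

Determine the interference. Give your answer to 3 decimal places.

The two rarest classes, + + b and vg c +, are the double crossovers. Comparing them with the parentals, only the vg allele has switched, so vg is the middle locus and the order is c – vg – b.
c–vg: (183 + 37)/2592 = 0.0849; vg–b: (443 + 37)/2592 = 0.1852.
Expected DCO frequency = 0.0849 × 0.1852 ≈ 0.01572; observed = 37/2592 ≈ 0.01427.
Coefficient of coincidence = 0.01427/0.01572 ≈ 0.908; interference = 1 − 0.908 = 0.092.

0.092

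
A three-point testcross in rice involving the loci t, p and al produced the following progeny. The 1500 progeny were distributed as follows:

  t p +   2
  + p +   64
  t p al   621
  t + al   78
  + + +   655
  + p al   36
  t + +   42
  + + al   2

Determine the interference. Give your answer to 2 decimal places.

0.50

The two most frequent reciprocal classes, t p al and + + +, are the parental types, so the F1 was t p al / + + +.
The two rarest classes, t p + and + + al, are the double crossovers. Comparing them with the parentals, only the al allele has switched, so al is the middle locus and the order is t – al – p.
t–al: (78 + 4)/1500 = 0.0547; al–p: (142 + 4)/1500 = 0.0973.
Expected DCO frequency = 0.0547 × 0.0973 ≈ 0.00532; observed = 4/1500 ≈ 0.00267.
Coefficient of coincidence = 0.00267/0.00532 ≈ 0.50; interference = 1 − 0.50 = 0.50.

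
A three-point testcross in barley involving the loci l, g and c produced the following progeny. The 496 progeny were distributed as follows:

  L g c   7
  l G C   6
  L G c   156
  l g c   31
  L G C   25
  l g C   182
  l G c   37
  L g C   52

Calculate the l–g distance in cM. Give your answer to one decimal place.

20.6 cM

The two most frequent reciprocal classes, l g C and L G c, are the parental types, so the F1 was l g C / L G c.
The two rarest classes, l G C and L g c, are the double crossovers. Comparing them with the parentals, only the g allele has switched, so g is the middle locus and the order is c – g – l.
Crossovers in the g–l interval produce the single-crossover classes L g C and l G c (52 + 37 = 89) plus the double crossovers (13).
RF(g–l) = (89 + 13) / 496 = 102/496 = 0.2056 → 20.6 cM.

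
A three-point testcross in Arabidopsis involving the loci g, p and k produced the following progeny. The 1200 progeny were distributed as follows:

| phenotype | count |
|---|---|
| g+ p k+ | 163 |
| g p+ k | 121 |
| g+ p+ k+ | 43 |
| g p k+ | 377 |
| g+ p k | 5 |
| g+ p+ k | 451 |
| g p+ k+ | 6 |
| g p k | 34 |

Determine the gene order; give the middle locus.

p

The two most frequent reciprocal classes, g p k+ and g+ p+ k, are the parental types, so the F1 was g p k+ / g+ p+ k.
The two rarest classes, g p+ k+ and g+ p k, are the double crossovers. Comparing them with the parentals, only the p allele has switched, so p is the middle locus and the order is g – p – k.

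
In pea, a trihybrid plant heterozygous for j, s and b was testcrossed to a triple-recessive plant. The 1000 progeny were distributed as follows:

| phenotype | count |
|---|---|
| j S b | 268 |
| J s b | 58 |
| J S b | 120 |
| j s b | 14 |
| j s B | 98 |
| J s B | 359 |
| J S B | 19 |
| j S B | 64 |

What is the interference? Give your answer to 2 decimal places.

0.15

The two most frequent reciprocal classes, j S b and J s B, are the parental types, so the F1 was j S b / J s B.
The two rarest classes, j s b and J S B, are the double crossovers. Comparing them with the parentals, only the s allele has switched, so s is the middle locus and the order is b – s – j.
b–s: (122 + 33)/1000 = 0.1550; s–j: (218 + 33)/1000 = 0.2510.
Expected DCO frequency = 0.1550 × 0.2510 ≈ 0.03891; observed = 33/1000 ≈ 0.03300.
Coefficient of coincidence = 0.03300/0.03891 ≈ 0.85; interference = 1 − 0.85 = 0.15.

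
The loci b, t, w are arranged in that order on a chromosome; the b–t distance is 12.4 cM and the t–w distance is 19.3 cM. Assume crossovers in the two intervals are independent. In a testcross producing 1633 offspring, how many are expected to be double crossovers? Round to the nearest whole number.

39

Map distances give recombination frequencies of 0.124 and 0.193 for the two intervals.
With no interference, expected double-crossover frequency = 0.124 × 0.193 = 0.02393.
Expected number = 0.02393 × 1633 = 39.08 ≈ 39.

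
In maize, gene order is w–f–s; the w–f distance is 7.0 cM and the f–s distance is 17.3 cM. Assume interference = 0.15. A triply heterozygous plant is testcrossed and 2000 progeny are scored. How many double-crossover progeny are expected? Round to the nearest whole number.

21

Map distances give recombination frequencies of 0.070 and 0.173 for the two intervals.
With interference 0.15 (so coincidence = 0.85), expected double-crossover frequency = 0.070 × 0.173 × 0.85 = 0.01029.
Expected number = 0.01029 × 2000 = 20.59 ≈ 21.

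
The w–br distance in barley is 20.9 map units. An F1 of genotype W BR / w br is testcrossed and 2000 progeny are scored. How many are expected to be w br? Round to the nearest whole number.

791

A map distance of 20.9 map units corresponds to a recombination frequency of 0.209.
The F1 is W BR / w br, so w br is a parental gamete class with expected frequency (1 − r)/2 = 0.791/2 = 0.3955.
Expected number = 0.3955 × 2000 = 791.00 ≈ 791.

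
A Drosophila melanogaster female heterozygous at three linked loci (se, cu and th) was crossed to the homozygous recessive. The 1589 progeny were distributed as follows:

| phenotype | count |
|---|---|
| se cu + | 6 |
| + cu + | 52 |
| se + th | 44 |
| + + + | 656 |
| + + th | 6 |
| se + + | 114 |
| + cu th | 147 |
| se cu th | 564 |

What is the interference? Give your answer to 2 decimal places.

0.35

The two most frequent reciprocal classes, se cu th and + + +, are the parental types, so the F1 was se cu th / + + +.
The two rarest classes, se cu + and + + th, are the double crossovers. Comparing them with the parentals, only the th allele has switched, so th is the middle locus and the order is cu – th – se.
cu–th: (96 + 12)/1589 = 0.0680; th–se: (261 + 12)/1589 = 0.1718.
Expected DCO frequency = 0.0680 × 0.1718 ≈ 0.01168; observed = 12/1589 ≈ 0.00755.
Coefficient of coincidence = 0.00755/0.01168 ≈ 0.65; interference = 1 − 0.65 = 0.35.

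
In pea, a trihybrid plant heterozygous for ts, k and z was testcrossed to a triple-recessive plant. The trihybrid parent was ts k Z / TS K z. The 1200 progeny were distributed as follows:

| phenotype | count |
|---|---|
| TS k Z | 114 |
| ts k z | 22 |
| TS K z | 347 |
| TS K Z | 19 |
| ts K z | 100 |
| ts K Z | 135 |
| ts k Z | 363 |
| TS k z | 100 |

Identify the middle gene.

The two rarest classes, ts k z and TS K Z, are the double crossovers. Comparing them with the parentals, only the z allele has switched, so z is the middle locus and the order is ts – z – k.

z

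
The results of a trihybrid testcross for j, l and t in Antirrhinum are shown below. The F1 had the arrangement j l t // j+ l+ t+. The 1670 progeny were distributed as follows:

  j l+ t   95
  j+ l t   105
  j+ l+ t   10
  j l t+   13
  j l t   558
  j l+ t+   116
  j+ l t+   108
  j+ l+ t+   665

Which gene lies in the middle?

The two rarest classes, j l t+ and j+ l+ t, are the double crossovers. Comparing them with the parentals, only the t allele has switched, so t is the middle locus and the order is j – t – l.

t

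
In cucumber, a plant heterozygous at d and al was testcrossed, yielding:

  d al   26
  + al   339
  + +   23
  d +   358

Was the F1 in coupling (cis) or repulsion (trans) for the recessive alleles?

The two most frequent classes are + al (339) and d + (358); these are the parental (non-recombinant) types.
So the F1 carried + al on one chromosome and d + on the other — the recessive alleles are on opposite chromosomes (trans / repulsion).

trans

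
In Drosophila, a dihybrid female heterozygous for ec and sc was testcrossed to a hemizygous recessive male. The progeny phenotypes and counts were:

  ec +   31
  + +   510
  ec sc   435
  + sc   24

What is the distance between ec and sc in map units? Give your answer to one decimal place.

5.5 map units

The two most frequent classes, + + (510) and ec sc (435), are the parental types, so the F1 was + + / ec sc.
The recombinant classes are + sc and ec +: 24 + 31 = 55.
Recombination frequency = 55/1000 = 0.0550 ≈ 5.5%, i.e. 5.5 map units.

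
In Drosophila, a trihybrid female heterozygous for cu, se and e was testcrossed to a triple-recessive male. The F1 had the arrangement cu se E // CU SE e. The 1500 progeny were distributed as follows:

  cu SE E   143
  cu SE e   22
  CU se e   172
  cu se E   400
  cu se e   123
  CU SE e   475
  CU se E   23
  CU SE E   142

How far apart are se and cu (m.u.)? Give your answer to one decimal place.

24.0 m.u.

The two rarest classes, CU se E and cu SE e, are the double crossovers. Comparing them with the parentals, only the cu allele has switched, so cu is the middle locus and the order is se – cu – e.
Crossovers in the se–cu interval produce the single-crossover classes cu SE E and CU se e (143 + 172 = 315) plus the double crossovers (45).
RF(se–cu) = (315 + 45) / 1500 = 360/1500 = 0.2400 → 24.0 m.u.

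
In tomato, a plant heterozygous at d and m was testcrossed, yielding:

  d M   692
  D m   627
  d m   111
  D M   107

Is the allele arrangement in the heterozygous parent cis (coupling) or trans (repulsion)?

trans

The two most frequent classes are D m (627) and d M (692); these are the parental (non-recombinant) types.
So the F1 carried D m on one chromosome and d M on the other — the recessive alleles are on opposite chromosomes (trans / repulsion).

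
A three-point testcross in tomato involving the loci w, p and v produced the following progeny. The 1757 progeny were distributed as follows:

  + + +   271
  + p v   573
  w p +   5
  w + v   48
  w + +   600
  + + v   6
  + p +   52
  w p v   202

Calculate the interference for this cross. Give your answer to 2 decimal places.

0.64

The two most frequent reciprocal classes, w + + and + p v, are the parental types, so the F1 was w + + / + p v.
The two rarest classes, w p + and + + v, are the double crossovers. Comparing them with the parentals, only the p allele has switched, so p is the middle locus and the order is v – p – w.
v–p: (100 + 11)/1757 = 0.0632; p–w: (473 + 11)/1757 = 0.2755.
Expected DCO frequency = 0.0632 × 0.2755 ≈ 0.01741; observed = 11/1757 ≈ 0.00626.
Coefficient of coincidence = 0.00626/0.01741 ≈ 0.36; interference = 1 − 0.36 = 0.64.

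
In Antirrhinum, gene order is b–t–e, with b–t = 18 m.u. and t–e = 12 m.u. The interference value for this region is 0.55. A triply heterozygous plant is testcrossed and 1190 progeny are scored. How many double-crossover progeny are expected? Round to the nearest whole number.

12

Map distances give recombination frequencies of 0.180 and 0.120 for the two intervals.
With interference 0.55 (so coincidence = 0.45), expected double-crossover frequency = 0.180 × 0.120 × 0.45 = 0.00972.
Expected number = 0.00972 × 1190 = 11.57 ≈ 12.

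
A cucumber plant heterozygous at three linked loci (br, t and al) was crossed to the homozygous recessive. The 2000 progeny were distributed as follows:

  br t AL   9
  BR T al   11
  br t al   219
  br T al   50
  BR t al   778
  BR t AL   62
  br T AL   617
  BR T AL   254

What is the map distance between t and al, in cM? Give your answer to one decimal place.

The two most frequent reciprocal classes, BR t al and br T AL, are the parental types, so the F1 was BR t al / br T AL.
The two rarest classes, BR T al and br t AL, are the double crossovers. Comparing them with the parentals, only the t allele has switched, so t is the middle locus and the order is br – t – al.
Crossovers in the t–al interval produce the single-crossover classes BR t AL and br T al (62 + 50 = 112) plus the double crossovers (20).
RF(t–al) = (112 + 20) / 2000 = 132/2000 = 0.0660 → 6.6 cM.

6.6 cM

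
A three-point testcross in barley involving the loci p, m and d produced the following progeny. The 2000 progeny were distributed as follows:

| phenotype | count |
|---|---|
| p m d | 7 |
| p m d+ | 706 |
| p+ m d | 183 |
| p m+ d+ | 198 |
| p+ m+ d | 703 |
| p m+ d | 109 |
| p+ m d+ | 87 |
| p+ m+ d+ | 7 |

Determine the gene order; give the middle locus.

d

The two most frequent reciprocal classes, p m d+ and p+ m+ d, are the parental types, so the F1 was p m d+ / p+ m+ d.
The two rarest classes, p m d and p+ m+ d+, are the double crossovers. Comparing them with the parentals, only the d allele has switched, so d is the middle locus and the order is p – d – m.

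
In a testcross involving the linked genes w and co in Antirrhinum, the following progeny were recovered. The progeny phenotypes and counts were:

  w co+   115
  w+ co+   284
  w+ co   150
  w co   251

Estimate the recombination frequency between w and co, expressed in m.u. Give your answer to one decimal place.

The two most frequent classes, w+ co+ (284) and w co (251), are the parental types, so the F1 was w+ co+ / w co.
The recombinant classes are w+ co and w co+: 150 + 115 = 265.
Recombination frequency = 265/800 = 0.3312 ≈ 33.1%, i.e. 33.1 m.u.

33.1 m.u.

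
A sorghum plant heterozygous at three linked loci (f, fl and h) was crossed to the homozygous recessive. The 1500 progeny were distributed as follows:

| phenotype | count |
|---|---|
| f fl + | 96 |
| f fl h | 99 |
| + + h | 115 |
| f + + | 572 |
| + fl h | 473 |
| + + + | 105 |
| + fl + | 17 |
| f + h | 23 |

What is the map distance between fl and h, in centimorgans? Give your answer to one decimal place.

16.7 centimorgans

The two most frequent reciprocal classes, + fl h and f + +, are the parental types, so the F1 was + fl h / f + +.
The two rarest classes, + fl + and f + h, are the double crossovers. Comparing them with the parentals, only the h allele has switched, so h is the middle locus and the order is fl – h – f.
Crossovers in the fl–h interval produce the single-crossover classes + + h and f fl + (115 + 96 = 211) plus the double crossovers (40).
RF(fl–h) = (211 + 40) / 1500 = 251/1500 = 0.1673 → 16.7 centimorgans.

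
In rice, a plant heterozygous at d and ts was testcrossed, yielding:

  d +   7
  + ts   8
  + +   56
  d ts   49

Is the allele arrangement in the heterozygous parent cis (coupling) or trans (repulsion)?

cis

The two most frequent classes are + + (56) and d ts (49); these are the parental (non-recombinant) types.
So the F1 carried + + on one chromosome and d ts on the other — the recessive alleles are on the same chromosome (cis / coupling).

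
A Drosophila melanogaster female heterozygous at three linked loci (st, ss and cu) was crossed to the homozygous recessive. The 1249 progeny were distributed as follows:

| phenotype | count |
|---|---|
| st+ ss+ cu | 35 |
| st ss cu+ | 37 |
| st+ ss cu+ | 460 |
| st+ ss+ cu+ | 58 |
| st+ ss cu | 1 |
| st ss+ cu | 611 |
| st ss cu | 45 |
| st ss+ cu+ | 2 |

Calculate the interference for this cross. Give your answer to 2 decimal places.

The two most frequent reciprocal classes, st ss+ cu and st+ ss cu+, are the parental types, so the F1 was st ss+ cu / st+ ss cu+.
The two rarest classes, st ss+ cu+ and st+ ss cu, are the double crossovers. Comparing them with the parentals, only the cu allele has switched, so cu is the middle locus and the order is ss – cu – st.
ss–cu: (103 + 3)/1249 = 0.0849; cu–st: (72 + 3)/1249 = 0.0600.
Expected DCO frequency = 0.0849 × 0.0600 ≈ 0.00509; observed = 3/1249 ≈ 0.00240.
Coefficient of coincidence = 0.00240/0.00509 ≈ 0.47; interference = 1 − 0.47 = 0.53.

0.53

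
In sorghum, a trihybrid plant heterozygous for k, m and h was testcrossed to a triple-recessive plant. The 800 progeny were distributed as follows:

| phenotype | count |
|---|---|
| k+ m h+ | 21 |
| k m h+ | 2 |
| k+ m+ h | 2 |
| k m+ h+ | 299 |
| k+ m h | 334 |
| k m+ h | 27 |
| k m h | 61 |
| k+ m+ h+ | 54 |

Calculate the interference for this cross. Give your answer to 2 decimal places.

0.48

The two most frequent reciprocal classes, k m+ h+ and k+ m h, are the parental types, so the F1 was k m+ h+ / k+ m h.
The two rarest classes, k m h+ and k+ m+ h, are the double crossovers. Comparing them with the parentals, only the m allele has switched, so m is the middle locus and the order is h – m – k.
h–m: (48 + 4)/800 = 0.0650; m–k: (115 + 4)/800 = 0.1487.
Expected DCO frequency = 0.0650 × 0.1487 ≈ 0.00967; observed = 4/800 ≈ 0.00500.
Coefficient of coincidence = 0.00500/0.00967 ≈ 0.52; interference = 1 − 0.52 = 0.48.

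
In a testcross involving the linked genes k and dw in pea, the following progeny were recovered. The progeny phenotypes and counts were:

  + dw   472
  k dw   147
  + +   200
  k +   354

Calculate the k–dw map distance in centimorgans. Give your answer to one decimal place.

The two most frequent classes, + dw (472) and k + (354), are the parental types, so the F1 was + dw / k +.
The recombinant classes are + + and k dw: 200 + 147 = 347.
Recombination frequency = 347/1173 = 0.2958 ≈ 29.6%, i.e. 29.6 centimorgans.

29.6 centimorgans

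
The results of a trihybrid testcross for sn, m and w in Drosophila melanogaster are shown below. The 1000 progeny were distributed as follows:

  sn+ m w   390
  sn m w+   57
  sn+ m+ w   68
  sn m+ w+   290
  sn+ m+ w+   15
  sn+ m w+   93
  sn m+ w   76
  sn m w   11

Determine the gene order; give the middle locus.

sn

The two most frequent reciprocal classes, sn+ m w and sn m+ w+, are the parental types, so the F1 was sn+ m w / sn m+ w+.
The two rarest classes, sn m w and sn+ m+ w+, are the double crossovers. Comparing them with the parentals, only the sn allele has switched, so sn is the middle locus and the order is w – sn – m.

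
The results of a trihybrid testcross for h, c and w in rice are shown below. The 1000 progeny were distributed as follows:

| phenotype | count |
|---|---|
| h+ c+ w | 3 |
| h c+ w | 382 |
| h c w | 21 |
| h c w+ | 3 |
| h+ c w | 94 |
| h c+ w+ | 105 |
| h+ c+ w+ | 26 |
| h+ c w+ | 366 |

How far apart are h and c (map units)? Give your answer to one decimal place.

5.3 map units

The two most frequent reciprocal classes, h c+ w and h+ c w+, are the parental types, so the F1 was h c+ w / h+ c w+.
The two rarest classes, h+ c+ w and h c w+, are the double crossovers. Comparing them with the parentals, only the h allele has switched, so h is the middle locus and the order is w – h – c.
Crossovers in the h–c interval produce the single-crossover classes h c w and h+ c+ w+ (21 + 26 = 47) plus the double crossovers (6).
RF(h–c) = (47 + 6) / 1000 = 53/1000 = 0.0530 → 5.3 map units.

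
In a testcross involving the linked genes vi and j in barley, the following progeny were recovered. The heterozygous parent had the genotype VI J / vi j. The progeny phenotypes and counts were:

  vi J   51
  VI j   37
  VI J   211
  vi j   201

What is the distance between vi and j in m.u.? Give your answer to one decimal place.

17.6 m.u.

The recombinant classes are VI j and vi J: 37 + 51 = 88.
Recombination frequency = 88/500 = 0.1760 ≈ 17.6%, i.e. 17.6 m.u.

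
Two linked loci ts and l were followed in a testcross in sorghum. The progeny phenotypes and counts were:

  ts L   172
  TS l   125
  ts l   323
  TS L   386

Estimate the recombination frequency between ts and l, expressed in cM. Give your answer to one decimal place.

29.5 cM

The two most frequent classes, TS L (386) and ts l (323), are the parental types, so the F1 was TS L / ts l.
The recombinant classes are TS l and ts L: 125 + 172 = 297.
Recombination frequency = 297/1006 = 0.2952 ≈ 29.5%, i.e. 29.5 cM.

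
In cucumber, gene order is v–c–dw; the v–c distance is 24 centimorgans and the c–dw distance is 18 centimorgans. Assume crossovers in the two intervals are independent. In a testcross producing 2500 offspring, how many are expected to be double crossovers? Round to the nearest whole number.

108

Map distances give recombination frequencies of 0.240 and 0.180 for the two intervals.
With no interference, expected double-crossover frequency = 0.240 × 0.180 = 0.04320.
Expected number = 0.04320 × 2500 = 108.00 ≈ 108.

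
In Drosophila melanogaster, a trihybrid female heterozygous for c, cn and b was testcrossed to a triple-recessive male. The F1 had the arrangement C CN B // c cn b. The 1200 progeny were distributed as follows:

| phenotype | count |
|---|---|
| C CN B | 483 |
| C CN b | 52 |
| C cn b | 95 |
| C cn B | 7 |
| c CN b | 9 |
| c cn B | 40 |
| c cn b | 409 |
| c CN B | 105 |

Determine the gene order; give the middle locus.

cn

The two rarest classes, C cn B and c CN b, are the double crossovers. Comparing them with the parentals, only the cn allele has switched, so cn is the middle locus and the order is b – cn – c.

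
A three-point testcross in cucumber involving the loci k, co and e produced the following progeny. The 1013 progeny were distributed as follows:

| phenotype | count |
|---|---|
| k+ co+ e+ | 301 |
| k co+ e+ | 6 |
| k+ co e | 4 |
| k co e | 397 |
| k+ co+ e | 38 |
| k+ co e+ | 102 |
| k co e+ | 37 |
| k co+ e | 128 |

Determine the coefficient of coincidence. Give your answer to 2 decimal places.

0.50

The two most frequent reciprocal classes, k+ co+ e+ and k co e, are the parental types, so the F1 was k+ co+ e+ / k co e.
The two rarest classes, k co+ e+ and k+ co e, are the double crossovers. Comparing them with the parentals, only the k allele has switched, so k is the middle locus and the order is co – k – e.
co–k: (230 + 10)/1013 = 0.2369; k–e: (75 + 10)/1013 = 0.0839.
Expected DCO frequency = 0.2369 × 0.0839 ≈ 0.01988; observed = 10/1013 ≈ 0.00987.
Coefficient of coincidence = 0.00987/0.01988 ≈ 0.50.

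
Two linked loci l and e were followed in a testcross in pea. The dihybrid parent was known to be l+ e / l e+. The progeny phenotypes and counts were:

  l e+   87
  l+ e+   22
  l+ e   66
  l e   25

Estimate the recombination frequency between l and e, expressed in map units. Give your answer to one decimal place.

The recombinant classes are l+ e+ and l e: 22 + 25 = 47.
Recombination frequency = 47/200 = 0.2350 ≈ 23.5%, i.e. 23.5 map units.

23.5 map units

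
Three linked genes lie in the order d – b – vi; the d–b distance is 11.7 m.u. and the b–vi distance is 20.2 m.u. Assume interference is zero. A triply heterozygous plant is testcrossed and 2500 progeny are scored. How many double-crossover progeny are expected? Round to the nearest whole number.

Map distances give recombination frequencies of 0.117 and 0.202 for the two intervals.
With no interference, expected double-crossover frequency = 0.117 × 0.202 = 0.02363.
Expected number = 0.02363 × 2500 = 59.08 ≈ 59.

59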